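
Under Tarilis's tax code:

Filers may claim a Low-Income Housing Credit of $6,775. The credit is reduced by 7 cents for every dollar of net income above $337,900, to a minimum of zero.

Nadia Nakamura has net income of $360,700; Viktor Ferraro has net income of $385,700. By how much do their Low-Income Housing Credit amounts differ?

Nadia ($360,700): Low-Income Housing Credit: 7% of the $22,800 excess over $337,900 is $1,596; credit = $6,775 − $1,596 = $5,179.
Viktor ($385,700): Low-Income Housing Credit: 7% of the $47,800 excess over $337,900 is $3,346; credit = $6,775 − $3,346 = $3,429.
Difference: |$5,179 − $3,429| = $1,750.

$1,750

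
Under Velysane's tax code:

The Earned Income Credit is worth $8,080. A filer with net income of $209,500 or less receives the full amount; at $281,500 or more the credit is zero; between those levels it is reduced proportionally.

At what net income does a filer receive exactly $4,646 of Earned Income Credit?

$4,646 is 4,646/8,080 of the full $8,080, so 3,434/8,080 of the $72,000 range has been used: income = $209,500 + $72,000 × 3,434/8,080 = $240,100.

$240,100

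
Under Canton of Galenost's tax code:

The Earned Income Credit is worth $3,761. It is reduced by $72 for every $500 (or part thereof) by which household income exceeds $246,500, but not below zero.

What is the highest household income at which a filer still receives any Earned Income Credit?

After 52 increments the reduction is 52 × $72 = $3,744, leaving $17; one more increment wipes it out. Increment 52 ends at excess 52 × $500 = $26,000, so the highest qualifying income is $246,500 + $26,000 = $272,500.

$272,500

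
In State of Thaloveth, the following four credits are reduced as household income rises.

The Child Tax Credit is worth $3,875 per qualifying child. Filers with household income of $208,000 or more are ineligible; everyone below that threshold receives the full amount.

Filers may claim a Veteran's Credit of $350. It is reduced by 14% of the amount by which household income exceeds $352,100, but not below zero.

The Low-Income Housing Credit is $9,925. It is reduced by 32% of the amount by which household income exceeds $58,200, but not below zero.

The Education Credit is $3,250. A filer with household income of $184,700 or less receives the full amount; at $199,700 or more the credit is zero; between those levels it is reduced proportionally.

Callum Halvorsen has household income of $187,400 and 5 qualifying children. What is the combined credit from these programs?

Child Tax Credit: base = 5 × $3,875 = $19,375. $187,400 is below the $208,000 cutoff, so the full $19,375 applies.
Veteran's Credit: $187,400 is at or below the $352,100 threshold, so the full $350 applies.
Low-Income Housing Credit: 32% of the $129,200 excess over $58,200 is $41,344 ≥ base, so the credit is $0.
Education Credit: $187,400 is $2,700 into a $15,000 phase-out range, leaving 12,300/15,000 of the credit: $3,250 × 12,300/15,000 = $2,665.
Total: $19,375 + $350 + $0 + $2,665 = $22,390.

$22,390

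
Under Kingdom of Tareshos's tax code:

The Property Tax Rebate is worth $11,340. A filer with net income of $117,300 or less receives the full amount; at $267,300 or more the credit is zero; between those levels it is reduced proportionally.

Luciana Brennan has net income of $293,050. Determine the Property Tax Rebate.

Property Tax Rebate: $293,050 is at or above $267,300, so the credit is $0.

$0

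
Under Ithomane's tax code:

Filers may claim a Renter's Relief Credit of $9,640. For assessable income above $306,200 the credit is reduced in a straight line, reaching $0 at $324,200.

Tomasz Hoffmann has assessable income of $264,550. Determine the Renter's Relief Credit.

Renter's Relief Credit: $264,550 is at or below the $306,200 threshold, so the full $9,640 applies.

$9,640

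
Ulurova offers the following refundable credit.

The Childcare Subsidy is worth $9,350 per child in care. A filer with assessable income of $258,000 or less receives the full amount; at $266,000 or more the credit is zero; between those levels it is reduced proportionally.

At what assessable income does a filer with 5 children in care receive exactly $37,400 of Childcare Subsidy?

$259,600

Full credit = 5 × $9,350 = $46,750.
$37,400 is 37,400/46,750 of the full $46,750, so 9,350/46,750 of the $8,000 range has been used: income = $258,000 + $8,000 × 9,350/46,750 = $259,600.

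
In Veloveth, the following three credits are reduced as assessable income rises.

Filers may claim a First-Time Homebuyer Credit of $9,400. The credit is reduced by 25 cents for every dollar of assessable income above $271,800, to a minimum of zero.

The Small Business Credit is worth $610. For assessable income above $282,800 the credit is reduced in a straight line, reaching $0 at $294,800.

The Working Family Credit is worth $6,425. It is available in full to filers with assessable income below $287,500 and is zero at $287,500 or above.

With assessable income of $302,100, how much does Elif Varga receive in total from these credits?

First-Time Homebuyer Credit: 25% of the $30,300 excess over $271,800 is $7,575; credit = $9,400 − $7,575 = $1,825.
Small Business Credit: $302,100 is at or above $294,800, so the credit is $0.
Working Family Credit: $302,100 meets or exceeds the $287,500 cutoff, so the credit is $0.
Total: $1,825 + $0 + $0 = $1,825.

$1,825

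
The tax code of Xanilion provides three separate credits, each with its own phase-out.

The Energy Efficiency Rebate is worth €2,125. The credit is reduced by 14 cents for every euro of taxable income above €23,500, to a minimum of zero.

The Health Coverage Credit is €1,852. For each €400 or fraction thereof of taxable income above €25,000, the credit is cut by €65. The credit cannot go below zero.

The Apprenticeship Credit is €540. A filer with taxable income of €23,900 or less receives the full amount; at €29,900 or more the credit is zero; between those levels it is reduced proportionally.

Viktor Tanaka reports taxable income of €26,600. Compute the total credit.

€3,580

Energy Efficiency Rebate: 14% of the €3,100 excess over €23,500 is €434; credit = €2,125 − €434 = €1,691.
Health Coverage Credit: income exceeds €25,000 by €1,600, which is 4 full-or-partial €400 increments; reduction = 4 × €65 = €260, leaving €1,592.
Apprenticeship Credit: €26,600 is €2,700 into a €6,000 phase-out range, leaving 3,300/6,000 of the credit: €540 × 3,300/6,000 = €297.
Total: €1,691 + €1,592 + €297 = €3,580.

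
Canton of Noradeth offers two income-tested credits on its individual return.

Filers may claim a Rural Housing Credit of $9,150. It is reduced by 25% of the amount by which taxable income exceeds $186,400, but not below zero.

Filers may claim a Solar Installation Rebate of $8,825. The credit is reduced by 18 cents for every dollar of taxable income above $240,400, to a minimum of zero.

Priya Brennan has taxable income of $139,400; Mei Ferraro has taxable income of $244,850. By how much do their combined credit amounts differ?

Priya ($139,400): Rural Housing Credit: $139,400 is at or below the $186,400 threshold, so the full $9,150 applies. Solar Installation Rebate: $139,400 is at or below the $240,400 threshold, so the full $8,825 applies. total $9,150 + $8,825 = $17,975
Mei ($244,850): Rural Housing Credit: 25% of the $58,450 excess over $186,400 is $14,612.50 ≥ base, so the credit is $0. Solar Installation Rebate: 18% of the $4,450 excess over $240,400 is $801; credit = $8,825 − $801 = $8,024. total $0 + $8,024 = $8,024
Difference: |$17,975 − $8,024| = $9,951.

$9,951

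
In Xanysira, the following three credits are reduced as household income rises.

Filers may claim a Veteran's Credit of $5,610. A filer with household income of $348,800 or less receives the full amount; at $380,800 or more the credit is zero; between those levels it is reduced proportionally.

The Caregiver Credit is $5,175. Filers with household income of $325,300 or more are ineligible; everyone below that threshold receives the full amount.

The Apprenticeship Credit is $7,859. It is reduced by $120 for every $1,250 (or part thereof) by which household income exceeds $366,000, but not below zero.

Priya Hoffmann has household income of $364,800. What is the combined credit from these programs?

Veteran's Credit: $364,800 is $16,000 into a $32,000 phase-out range, leaving 16,000/32,000 of the credit: $5,610 × 16,000/32,000 = $2,805.
Caregiver Credit: $364,800 meets or exceeds the $325,300 cutoff, so the credit is $0.
Apprenticeship Credit: $364,800 is at or below the $366,000 threshold, so the full $7,859 applies.
Total: $2,805 + $0 + $7,859 = $10,664.

$10,664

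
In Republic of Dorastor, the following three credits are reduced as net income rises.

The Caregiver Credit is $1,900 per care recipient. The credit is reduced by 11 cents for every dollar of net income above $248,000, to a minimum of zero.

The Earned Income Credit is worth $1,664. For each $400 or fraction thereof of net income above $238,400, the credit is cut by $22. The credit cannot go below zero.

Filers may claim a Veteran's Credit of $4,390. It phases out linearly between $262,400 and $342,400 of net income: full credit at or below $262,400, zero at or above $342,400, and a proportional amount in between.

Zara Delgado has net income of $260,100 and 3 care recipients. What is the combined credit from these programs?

$9,213

Caregiver Credit: base = 3 × $1,900 = $5,700. 11% of the $12,100 excess over $248,000 is $1,331; credit = $5,700 − $1,331 = $4,369.
Earned Income Credit: income exceeds $238,400 by $21,700, which is 55 full-or-partial $400 increments; reduction = 55 × $22 = $1,210, leaving $454.
Veteran's Credit: $260,100 is at or below the $262,400 threshold, so the full $4,390 applies.
Total: $4,369 + $454 + $4,390 = $9,213.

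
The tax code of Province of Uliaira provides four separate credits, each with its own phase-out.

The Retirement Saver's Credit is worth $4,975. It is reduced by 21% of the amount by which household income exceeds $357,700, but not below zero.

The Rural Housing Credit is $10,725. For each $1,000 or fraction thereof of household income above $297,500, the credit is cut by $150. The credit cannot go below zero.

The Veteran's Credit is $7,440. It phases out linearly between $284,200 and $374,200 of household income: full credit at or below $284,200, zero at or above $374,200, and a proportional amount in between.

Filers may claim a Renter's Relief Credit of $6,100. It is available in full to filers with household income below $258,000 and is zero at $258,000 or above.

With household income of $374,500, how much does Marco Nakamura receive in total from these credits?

Retirement Saver's Credit: 21% of the $16,800 excess over $357,700 is $3,528; credit = $4,975 − $3,528 = $1,447.
Rural Housing Credit: income exceeds $297,500 by $77,000 → 77 increments × $150 = $11,550 ≥ base, so the credit is $0.
Veteran's Credit: $374,500 is at or above $374,200, so the credit is $0.
Renter's Relief Credit: $374,500 meets or exceeds the $258,000 cutoff, so the credit is $0.
Total: $1,447 + $0 + $0 + $0 = $1,447.

$1,447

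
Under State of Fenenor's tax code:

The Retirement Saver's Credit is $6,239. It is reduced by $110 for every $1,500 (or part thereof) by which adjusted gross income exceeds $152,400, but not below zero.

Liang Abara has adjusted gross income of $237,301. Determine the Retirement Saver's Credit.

Retirement Saver's Credit: income exceeds $152,400 by $84,901 → 57 increments × $110 = $6,270 ≥ base, so the credit is $0.

$0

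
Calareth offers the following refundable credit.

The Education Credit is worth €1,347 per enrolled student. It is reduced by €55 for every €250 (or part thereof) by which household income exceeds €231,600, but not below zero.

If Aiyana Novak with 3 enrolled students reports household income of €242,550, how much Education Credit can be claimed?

€1,621

Education Credit: base = 3 × €1,347 = €4,041. income exceeds €231,600 by €10,950, which is 44 full-or-partial €250 increments; reduction = 44 × €55 = €2,420, leaving €1,621.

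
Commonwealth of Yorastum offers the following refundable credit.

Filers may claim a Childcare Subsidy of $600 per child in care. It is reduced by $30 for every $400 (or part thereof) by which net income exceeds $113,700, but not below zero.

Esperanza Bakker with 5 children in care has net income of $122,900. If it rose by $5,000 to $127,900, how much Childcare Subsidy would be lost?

$390

At $122,900 — base = 5 × $600 = $3,000. income exceeds $113,700 by $9,200, which is 23 full-or-partial $400 increments; reduction = 23 × $30 = $690, leaving $2,310.
At $127,900 — base = 5 × $600 = $3,000. income exceeds $113,700 by $14,200, which is 36 full-or-partial $400 increments; reduction = 36 × $30 = $1,080, leaving $1,920.
Lost: $2,310 − $1,920 = $390.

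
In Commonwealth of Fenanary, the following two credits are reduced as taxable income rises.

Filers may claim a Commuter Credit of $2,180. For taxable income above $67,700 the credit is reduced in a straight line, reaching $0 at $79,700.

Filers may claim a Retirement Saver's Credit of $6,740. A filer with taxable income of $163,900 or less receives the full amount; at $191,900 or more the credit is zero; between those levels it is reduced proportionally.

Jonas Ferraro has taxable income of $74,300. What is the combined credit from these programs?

Commuter Credit: $74,300 is $6,600 into a $12,000 phase-out range, leaving 5,400/12,000 of the credit: $2,180 × 5,400/12,000 = $981.
Retirement Saver's Credit: $74,300 is at or below the $163,900 threshold, so the full $6,740 applies.
Total: $981 + $6,740 = $7,721.

$7,721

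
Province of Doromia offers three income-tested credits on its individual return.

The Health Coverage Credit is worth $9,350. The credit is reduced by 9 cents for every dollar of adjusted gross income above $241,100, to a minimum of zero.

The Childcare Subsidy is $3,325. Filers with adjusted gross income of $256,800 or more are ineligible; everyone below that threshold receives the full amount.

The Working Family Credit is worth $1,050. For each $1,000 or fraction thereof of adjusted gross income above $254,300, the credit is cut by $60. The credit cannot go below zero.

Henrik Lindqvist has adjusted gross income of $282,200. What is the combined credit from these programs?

$5,651

Health Coverage Credit: 9% of the $41,100 excess over $241,100 is $3,699; credit = $9,350 − $3,699 = $5,651.
Childcare Subsidy: $282,200 meets or exceeds the $256,800 cutoff, so the credit is $0.
Working Family Credit: income exceeds $254,300 by $27,900 → 28 increments × $60 = $1,680 ≥ base, so the credit is $0.
Total: $5,651 + $0 + $0 = $5,651.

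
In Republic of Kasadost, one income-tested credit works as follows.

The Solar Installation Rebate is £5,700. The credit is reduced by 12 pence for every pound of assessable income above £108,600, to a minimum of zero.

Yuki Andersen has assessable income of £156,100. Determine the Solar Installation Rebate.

Solar Installation Rebate: 12% of the £47,500 excess over £108,600 is £5,700 ≥ base, so the credit is £0.

£0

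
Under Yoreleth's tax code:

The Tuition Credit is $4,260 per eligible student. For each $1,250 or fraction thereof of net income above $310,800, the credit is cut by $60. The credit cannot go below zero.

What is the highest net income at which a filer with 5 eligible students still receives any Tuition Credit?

Full credit = 5 × $4,260 = $21,300.
After 354 increments the reduction is 354 × $60 = $21,240, leaving $60; one more increment wipes it out. Increment 354 ends at excess 354 × $1,250 = $442,500, so the highest qualifying income is $310,800 + $442,500 = $753,300.

$753,300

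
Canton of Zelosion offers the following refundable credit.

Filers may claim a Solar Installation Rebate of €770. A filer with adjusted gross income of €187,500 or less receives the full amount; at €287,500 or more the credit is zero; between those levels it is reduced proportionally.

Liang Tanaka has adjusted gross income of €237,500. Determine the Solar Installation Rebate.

Solar Installation Rebate: €237,500 is €50,000 into a €100,000 phase-out range, leaving 50,000/100,000 of the credit: €770 × 50,000/100,000 = €385.

€385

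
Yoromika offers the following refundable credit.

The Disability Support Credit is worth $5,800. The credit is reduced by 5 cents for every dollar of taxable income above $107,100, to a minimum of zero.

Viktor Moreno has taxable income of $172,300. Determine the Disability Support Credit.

$2,540

Disability Support Credit: 5% of the $65,200 excess over $107,100 is $3,260; credit = $5,800 − $3,260 = $2,540.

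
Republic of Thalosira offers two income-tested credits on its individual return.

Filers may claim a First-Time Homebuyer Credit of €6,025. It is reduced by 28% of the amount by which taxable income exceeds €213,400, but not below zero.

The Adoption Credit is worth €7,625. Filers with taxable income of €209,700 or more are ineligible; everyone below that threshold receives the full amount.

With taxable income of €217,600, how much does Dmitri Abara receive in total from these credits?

First-Time Homebuyer Credit: 28% of the €4,200 excess over €213,400 is €1,176; credit = €6,025 − €1,176 = €4,849.
Adoption Credit: €217,600 meets or exceeds the €209,700 cutoff, so the credit is €0.
Total: €4,849 + €0 = €4,849.

€4,849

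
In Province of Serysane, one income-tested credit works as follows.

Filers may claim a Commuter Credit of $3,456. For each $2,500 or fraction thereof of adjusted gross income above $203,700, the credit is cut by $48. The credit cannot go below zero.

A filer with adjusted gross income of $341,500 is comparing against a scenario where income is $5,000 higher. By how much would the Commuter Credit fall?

$96

At $341,500 — income exceeds $203,700 by $137,800, which is 56 full-or-partial $2,500 increments; reduction = 56 × $48 = $2,688, leaving $768.
At $346,500 — income exceeds $203,700 by $142,800, which is 58 full-or-partial $2,500 increments; reduction = 58 × $48 = $2,784, leaving $672.
Lost: $768 − $672 = $96.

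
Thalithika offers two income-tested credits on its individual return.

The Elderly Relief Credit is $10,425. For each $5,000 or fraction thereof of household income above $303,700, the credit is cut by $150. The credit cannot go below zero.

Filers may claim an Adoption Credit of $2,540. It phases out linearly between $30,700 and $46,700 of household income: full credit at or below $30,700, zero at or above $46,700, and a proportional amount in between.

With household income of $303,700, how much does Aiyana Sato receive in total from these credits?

$10,425

Elderly Relief Credit: $303,700 is at or below the $303,700 threshold, so the full $10,425 applies.
Adoption Credit: $303,700 is at or above $46,700, so the credit is $0.
Total: $10,425 + $0 = $10,425.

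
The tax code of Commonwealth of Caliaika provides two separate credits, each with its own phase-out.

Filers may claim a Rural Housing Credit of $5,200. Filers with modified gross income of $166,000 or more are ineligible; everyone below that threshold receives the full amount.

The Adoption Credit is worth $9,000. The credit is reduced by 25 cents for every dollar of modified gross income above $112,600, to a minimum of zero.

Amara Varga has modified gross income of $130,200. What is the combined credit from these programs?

Rural Housing Credit: $130,200 is below the $166,000 cutoff, so the full $5,200 applies.
Adoption Credit: 25% of the $17,600 excess over $112,600 is $4,400; credit = $9,000 − $4,400 = $4,600.
Total: $5,200 + $4,600 = $9,800.

$9,800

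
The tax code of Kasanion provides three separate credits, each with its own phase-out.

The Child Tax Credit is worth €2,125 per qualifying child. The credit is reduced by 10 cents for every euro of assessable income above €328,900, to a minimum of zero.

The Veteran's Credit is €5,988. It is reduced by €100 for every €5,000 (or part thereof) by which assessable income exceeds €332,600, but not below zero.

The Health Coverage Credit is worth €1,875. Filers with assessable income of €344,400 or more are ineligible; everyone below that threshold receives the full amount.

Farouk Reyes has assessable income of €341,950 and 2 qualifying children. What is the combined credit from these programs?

Child Tax Credit: base = 2 × €2,125 = €4,250. 10% of the €13,050 excess over €328,900 is €1,305; credit = €4,250 − €1,305 = €2,945.
Veteran's Credit: income exceeds €332,600 by €9,350, which is 2 full-or-partial €5,000 increments; reduction = 2 × €100 = €200, leaving €5,788.
Health Coverage Credit: €341,950 is below the €344,400 cutoff, so the full €1,875 applies.
Total: €2,945 + €5,788 + €1,875 = €10,608.

€10,608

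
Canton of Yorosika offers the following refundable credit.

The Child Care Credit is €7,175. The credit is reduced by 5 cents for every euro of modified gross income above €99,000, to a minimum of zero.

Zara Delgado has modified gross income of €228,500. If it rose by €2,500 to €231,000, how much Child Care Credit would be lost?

€125

At €228,500 — 5% of the €129,500 excess over €99,000 is €6,475; credit = €7,175 − €6,475 = €700.
At €231,000 — 5% of the €132,000 excess over €99,000 is €6,600; credit = €7,175 − €6,600 = €575.
Lost: €700 − €575 = €125.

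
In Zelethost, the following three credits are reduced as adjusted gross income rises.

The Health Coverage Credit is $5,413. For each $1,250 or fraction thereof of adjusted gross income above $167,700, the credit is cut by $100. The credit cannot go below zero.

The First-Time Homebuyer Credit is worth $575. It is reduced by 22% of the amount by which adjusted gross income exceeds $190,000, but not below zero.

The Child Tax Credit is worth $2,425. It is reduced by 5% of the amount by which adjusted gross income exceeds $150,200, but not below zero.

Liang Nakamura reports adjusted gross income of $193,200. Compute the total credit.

$3,588

Health Coverage Credit: income exceeds $167,700 by $25,500, which is 21 full-or-partial $1,250 increments; reduction = 21 × $100 = $2,100, leaving $3,313.
First-Time Homebuyer Credit: 22% of the $3,200 excess over $190,000 is $704 ≥ base, so the credit is $0.
Child Tax Credit: 5% of the $43,000 excess over $150,200 is $2,150; credit = $2,425 − $2,150 = $275.
Total: $3,313 + $0 + $275 = $3,588.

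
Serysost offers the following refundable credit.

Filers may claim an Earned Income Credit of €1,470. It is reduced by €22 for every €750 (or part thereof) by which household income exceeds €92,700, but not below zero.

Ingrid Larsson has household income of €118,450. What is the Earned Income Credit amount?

€700

Earned Income Credit: income exceeds €92,700 by €25,750, which is 35 full-or-partial €750 increments; reduction = 35 × €22 = €770, leaving €700.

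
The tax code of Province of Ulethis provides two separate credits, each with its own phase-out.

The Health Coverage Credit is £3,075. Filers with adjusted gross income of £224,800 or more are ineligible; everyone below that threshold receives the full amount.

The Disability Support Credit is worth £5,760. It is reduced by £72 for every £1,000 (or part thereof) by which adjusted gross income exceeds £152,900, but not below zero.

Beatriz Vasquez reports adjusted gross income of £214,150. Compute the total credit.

£4,371

Health Coverage Credit: £214,150 is below the £224,800 cutoff, so the full £3,075 applies.
Disability Support Credit: income exceeds £152,900 by £61,250, which is 62 full-or-partial £1,000 increments; reduction = 62 × £72 = £4,464, leaving £1,296.
Total: £3,075 + £1,296 = £4,371.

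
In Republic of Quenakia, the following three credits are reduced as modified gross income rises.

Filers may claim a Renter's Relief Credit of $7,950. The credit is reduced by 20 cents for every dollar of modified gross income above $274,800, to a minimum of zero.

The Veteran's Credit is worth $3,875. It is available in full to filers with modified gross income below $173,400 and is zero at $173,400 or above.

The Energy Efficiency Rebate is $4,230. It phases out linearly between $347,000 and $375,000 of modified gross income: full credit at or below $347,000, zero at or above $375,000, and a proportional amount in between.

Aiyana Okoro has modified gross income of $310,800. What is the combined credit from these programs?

Renter's Relief Credit: 20% of the $36,000 excess over $274,800 is $7,200; credit = $7,950 − $7,200 = $750.
Veteran's Credit: $310,800 meets or exceeds the $173,400 cutoff, so the credit is $0.
Energy Efficiency Rebate: $310,800 is at or below the $347,000 threshold, so the full $4,230 applies.
Total: $750 + $0 + $4,230 = $4,980.

$4,980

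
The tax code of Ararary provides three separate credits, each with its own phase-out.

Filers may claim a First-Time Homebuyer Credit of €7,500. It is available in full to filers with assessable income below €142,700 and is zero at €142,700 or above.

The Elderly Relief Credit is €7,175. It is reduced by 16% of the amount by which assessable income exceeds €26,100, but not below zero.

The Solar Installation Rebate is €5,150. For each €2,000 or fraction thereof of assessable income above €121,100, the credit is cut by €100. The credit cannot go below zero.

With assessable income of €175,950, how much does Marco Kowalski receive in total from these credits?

First-Time Homebuyer Credit: €175,950 meets or exceeds the €142,700 cutoff, so the credit is €0.
Elderly Relief Credit: 16% of the €149,850 excess over €26,100 is €23,976 ≥ base, so the credit is €0.
Solar Installation Rebate: income exceeds €121,100 by €54,850, which is 28 full-or-partial €2,000 increments; reduction = 28 × €100 = €2,800, leaving €2,350.
Total: €0 + €0 + €2,350 = €2,350.

€2,350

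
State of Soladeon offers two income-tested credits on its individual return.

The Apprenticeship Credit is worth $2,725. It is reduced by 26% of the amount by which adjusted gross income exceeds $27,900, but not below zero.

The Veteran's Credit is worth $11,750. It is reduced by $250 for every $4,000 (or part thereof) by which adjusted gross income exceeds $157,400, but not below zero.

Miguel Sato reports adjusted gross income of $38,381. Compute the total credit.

$11,750

Apprenticeship Credit: 26% of the $10,481 excess over $27,900 is $2,725.06 ≥ base, so the credit is $0.
Veteran's Credit: $38,381 is at or below the $157,400 threshold, so the full $11,750 applies.
Total: $0 + $11,750 = $11,750.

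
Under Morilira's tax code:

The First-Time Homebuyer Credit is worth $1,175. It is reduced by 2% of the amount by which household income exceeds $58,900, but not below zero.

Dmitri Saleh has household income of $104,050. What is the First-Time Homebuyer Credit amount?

First-Time Homebuyer Credit: 2% of the $45,150 excess over $58,900 is $903; credit = $1,175 − $903 = $272.

$272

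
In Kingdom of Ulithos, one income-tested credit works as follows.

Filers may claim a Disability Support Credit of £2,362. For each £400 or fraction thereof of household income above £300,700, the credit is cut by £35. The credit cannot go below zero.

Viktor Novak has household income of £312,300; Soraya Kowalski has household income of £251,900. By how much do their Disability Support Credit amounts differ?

Viktor (£312,300): Disability Support Credit: income exceeds £300,700 by £11,600, which is 29 full-or-partial £400 increments; reduction = 29 × £35 = £1,015, leaving £1,347.
Soraya (£251,900): Disability Support Credit: £251,900 is at or below the £300,700 threshold, so the full £2,362 applies.
Difference: |£1,347 − £2,362| = £1,015.

£1,015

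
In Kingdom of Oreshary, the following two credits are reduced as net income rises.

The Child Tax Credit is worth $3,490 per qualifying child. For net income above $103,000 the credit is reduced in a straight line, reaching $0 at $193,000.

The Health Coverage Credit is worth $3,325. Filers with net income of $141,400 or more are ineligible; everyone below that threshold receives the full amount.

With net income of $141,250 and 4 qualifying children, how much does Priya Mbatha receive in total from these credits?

$11,352

Child Tax Credit: base = 4 × $3,490 = $13,960. $141,250 is $38,250 into a $90,000 phase-out range, leaving 51,750/90,000 of the credit: $13,960 × 51,750/90,000 = $8,027.
Health Coverage Credit: $141,250 is below the $141,400 cutoff, so the full $3,325 applies.
Total: $8,027 + $3,325 = $11,352.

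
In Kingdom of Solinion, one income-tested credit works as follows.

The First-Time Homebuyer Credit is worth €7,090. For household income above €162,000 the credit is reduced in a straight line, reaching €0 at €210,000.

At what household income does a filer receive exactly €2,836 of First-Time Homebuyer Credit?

€190,800

€2,836 is 2,836/7,090 of the full €7,090, so 4,254/7,090 of the €48,000 range has been used: income = €162,000 + €48,000 × 4,254/7,090 = €190,800.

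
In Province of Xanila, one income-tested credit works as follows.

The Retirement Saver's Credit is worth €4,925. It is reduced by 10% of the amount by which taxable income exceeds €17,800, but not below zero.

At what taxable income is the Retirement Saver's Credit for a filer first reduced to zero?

€67,050

The credit falls by 10% of each euro above €17,800, so it reaches zero when the excess is €4,925 / 10% = €49,250: income = €17,800 + €49,250 = €67,050.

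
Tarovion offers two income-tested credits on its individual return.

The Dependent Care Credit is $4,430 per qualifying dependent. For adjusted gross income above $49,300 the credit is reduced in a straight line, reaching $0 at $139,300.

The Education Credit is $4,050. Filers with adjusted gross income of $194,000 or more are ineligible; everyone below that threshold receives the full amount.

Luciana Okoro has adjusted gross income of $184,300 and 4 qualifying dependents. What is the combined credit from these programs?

$4,050

Dependent Care Credit: base = 4 × $4,430 = $17,720. $184,300 is at or above $139,300, so the credit is $0.
Education Credit: $184,300 is below the $194,000 cutoff, so the full $4,050 applies.
Total: $0 + $4,050 = $4,050.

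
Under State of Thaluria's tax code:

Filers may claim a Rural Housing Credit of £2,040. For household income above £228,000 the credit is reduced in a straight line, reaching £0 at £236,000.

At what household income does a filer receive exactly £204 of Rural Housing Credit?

£235,200

£204 is 204/2,040 of the full £2,040, so 1,836/2,040 of the £8,000 range has been used: income = £228,000 + £8,000 × 1,836/2,040 = £235,200.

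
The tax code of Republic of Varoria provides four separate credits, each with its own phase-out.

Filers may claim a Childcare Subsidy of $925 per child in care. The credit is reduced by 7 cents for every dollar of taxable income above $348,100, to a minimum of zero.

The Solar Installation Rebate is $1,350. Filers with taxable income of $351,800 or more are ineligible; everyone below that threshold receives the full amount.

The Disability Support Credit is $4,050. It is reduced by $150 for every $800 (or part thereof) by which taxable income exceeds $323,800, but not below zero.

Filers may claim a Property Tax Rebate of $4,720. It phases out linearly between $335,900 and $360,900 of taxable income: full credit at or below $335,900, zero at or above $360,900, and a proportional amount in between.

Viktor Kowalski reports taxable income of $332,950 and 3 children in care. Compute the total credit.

$11,095

Childcare Subsidy: base = 3 × $925 = $2,775. $332,950 is at or below the $348,100 threshold, so the full $2,775 applies.
Solar Installation Rebate: $332,950 is below the $351,800 cutoff, so the full $1,350 applies.
Disability Support Credit: income exceeds $323,800 by $9,150, which is 12 full-or-partial $800 increments; reduction = 12 × $150 = $1,800, leaving $2,250.
Property Tax Rebate: $332,950 is at or below the $335,900 threshold, so the full $4,720 applies.
Total: $2,775 + $1,350 + $2,250 + $4,720 = $11,095.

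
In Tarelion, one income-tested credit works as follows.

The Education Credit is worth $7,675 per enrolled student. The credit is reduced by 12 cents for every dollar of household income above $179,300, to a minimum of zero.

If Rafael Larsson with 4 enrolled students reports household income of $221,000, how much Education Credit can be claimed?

Education Credit: base = 4 × $7,675 = $30,700. 12% of the $41,700 excess over $179,300 is $5,004; credit = $30,700 − $5,004 = $25,696.

$25,696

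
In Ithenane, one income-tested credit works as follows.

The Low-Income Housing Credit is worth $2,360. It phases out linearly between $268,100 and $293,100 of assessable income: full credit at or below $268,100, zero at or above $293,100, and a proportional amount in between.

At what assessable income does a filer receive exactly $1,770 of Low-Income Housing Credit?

$1,770 is 1,770/2,360 of the full $2,360, so 590/2,360 of the $25,000 range has been used: income = $268,100 + $25,000 × 590/2,360 = $274,350.

$274,350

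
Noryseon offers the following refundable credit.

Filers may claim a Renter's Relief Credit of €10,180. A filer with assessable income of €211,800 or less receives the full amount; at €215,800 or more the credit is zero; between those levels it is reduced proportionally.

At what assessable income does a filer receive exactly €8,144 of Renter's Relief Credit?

€212,600

€8,144 is 8,144/10,180 of the full €10,180, so 2,036/10,180 of the €4,000 range has been used: income = €211,800 + €4,000 × 2,036/10,180 = €212,600.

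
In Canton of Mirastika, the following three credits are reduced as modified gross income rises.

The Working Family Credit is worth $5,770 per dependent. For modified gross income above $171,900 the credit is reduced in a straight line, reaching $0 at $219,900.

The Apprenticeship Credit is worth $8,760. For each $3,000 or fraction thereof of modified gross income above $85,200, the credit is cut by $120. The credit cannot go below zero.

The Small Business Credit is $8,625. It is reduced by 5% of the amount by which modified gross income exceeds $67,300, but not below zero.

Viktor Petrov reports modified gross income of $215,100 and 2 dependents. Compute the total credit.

Working Family Credit: base = 2 × $5,770 = $11,540. $215,100 is $43,200 into a $48,000 phase-out range, leaving 4,800/48,000 of the credit: $11,540 × 4,800/48,000 = $1,154.
Apprenticeship Credit: income exceeds $85,200 by $129,900, which is 44 full-or-partial $3,000 increments; reduction = 44 × $120 = $5,280, leaving $3,480.
Small Business Credit: 5% of the $147,800 excess over $67,300 is $7,390; credit = $8,625 − $7,390 = $1,235.
Total: $1,154 + $3,480 + $1,235 = $5,869.

$5,869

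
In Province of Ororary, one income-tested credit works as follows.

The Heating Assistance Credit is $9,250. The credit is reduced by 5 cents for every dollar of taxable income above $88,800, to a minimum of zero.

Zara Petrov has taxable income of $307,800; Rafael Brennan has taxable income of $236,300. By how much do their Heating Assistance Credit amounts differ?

$1,875

Zara ($307,800): Heating Assistance Credit: 5% of the $219,000 excess over $88,800 is $10,950 ≥ base, so the credit is $0.
Rafael ($236,300): Heating Assistance Credit: 5% of the $147,500 excess over $88,800 is $7,375; credit = $9,250 − $7,375 = $1,875.
Difference: |$0 − $1,875| = $1,875.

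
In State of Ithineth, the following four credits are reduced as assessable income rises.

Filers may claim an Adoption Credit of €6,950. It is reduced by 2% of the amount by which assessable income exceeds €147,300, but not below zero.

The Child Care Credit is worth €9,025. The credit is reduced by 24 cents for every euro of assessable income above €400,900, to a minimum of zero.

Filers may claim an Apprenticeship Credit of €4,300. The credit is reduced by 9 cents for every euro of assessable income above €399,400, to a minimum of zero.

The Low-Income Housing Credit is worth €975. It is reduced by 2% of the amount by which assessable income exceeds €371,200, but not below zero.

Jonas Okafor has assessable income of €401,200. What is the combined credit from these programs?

Adoption Credit: 2% of the €253,900 excess over €147,300 is €5,078; credit = €6,950 − €5,078 = €1,872.
Child Care Credit: 24% of the €300 excess over €400,900 is €72; credit = €9,025 − €72 = €8,953.
Apprenticeship Credit: 9% of the €1,800 excess over €399,400 is €162; credit = €4,300 − €162 = €4,138.
Low-Income Housing Credit: 2% of the €30,000 excess over €371,200 is €600; credit = €975 − €600 = €375.
Total: €1,872 + €8,953 + €4,138 + €375 = €15,338.

€15,338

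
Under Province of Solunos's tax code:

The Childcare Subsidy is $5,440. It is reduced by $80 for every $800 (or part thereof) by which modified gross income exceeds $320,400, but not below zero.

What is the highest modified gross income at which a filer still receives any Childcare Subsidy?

$374,000

After 67 increments the reduction is 67 × $80 = $5,360, leaving $80; one more increment wipes it out. Increment 67 ends at excess 67 × $800 = $53,600, so the highest qualifying income is $320,400 + $53,600 = $374,000.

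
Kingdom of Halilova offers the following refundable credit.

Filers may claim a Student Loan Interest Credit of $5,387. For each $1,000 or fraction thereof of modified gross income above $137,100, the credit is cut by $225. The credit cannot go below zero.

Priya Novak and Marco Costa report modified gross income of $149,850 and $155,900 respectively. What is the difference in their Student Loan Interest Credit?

Priya ($149,850): Student Loan Interest Credit: income exceeds $137,100 by $12,750, which is 13 full-or-partial $1,000 increments; reduction = 13 × $225 = $2,925, leaving $2,462.
Marco ($155,900): Student Loan Interest Credit: income exceeds $137,100 by $18,800, which is 19 full-or-partial $1,000 increments; reduction = 19 × $225 = $4,275, leaving $1,112.
Difference: |$2,462 − $1,112| = $1,350.

$1,350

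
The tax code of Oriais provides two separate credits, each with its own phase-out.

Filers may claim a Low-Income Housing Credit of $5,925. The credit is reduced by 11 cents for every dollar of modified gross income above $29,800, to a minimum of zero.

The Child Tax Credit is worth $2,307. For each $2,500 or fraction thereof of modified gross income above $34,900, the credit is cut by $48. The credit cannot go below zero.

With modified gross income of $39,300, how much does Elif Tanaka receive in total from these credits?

$7,091

Low-Income Housing Credit: 11% of the $9,500 excess over $29,800 is $1,045; credit = $5,925 − $1,045 = $4,880.
Child Tax Credit: income exceeds $34,900 by $4,400, which is 2 full-or-partial $2,500 increments; reduction = 2 × $48 = $96, leaving $2,211.
Total: $4,880 + $2,211 = $7,091.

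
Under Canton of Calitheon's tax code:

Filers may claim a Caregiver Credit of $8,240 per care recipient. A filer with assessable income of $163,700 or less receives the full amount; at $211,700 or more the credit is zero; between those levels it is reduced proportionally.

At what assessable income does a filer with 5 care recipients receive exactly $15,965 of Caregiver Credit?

Full credit = 5 × $8,240 = $41,200.
$15,965 is 15,965/41,200 of the full $41,200, so 25,235/41,200 of the $48,000 range has been used: income = $163,700 + $48,000 × 25,235/41,200 = $193,100.

$193,100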